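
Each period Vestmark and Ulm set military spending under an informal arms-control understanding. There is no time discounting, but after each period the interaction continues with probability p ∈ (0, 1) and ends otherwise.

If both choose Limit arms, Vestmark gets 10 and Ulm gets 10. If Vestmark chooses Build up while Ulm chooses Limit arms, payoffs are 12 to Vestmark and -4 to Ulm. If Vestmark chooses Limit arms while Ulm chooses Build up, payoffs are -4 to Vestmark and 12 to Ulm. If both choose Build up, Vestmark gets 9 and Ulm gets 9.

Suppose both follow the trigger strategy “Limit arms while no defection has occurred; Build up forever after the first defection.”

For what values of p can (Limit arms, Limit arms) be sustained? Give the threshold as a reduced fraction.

2/3

Expected cooperation value is 10 + p·10 + p²·10 + … = 10/(1−p); deviation gives 12 + p·9/(1−p).
10 ≥ 12(1−p) + 9p ⇒ 3p ≥ 2 ⇒ p ≥ 2/3.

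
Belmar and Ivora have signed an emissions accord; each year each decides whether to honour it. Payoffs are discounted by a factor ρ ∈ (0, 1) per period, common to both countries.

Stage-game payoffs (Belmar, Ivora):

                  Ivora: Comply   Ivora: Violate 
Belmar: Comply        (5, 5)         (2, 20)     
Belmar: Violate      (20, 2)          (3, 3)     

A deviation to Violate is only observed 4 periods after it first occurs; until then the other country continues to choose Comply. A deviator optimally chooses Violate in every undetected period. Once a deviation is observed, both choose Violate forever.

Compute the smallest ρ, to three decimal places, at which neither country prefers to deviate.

The best deviation is to choose Violate for all 4 undetected periods, earning 20 each, then 3 forever once detected.
Deviation value: 20(1−ρ^4)/(1−ρ) + 3ρ^4/(1−ρ); cooperation value: 5/(1−ρ).
IC: 5 ≥ 20(1−ρ^4) + 3ρ^4 = 20 − 17ρ^4.
So ρ^4 ≥ 15/17, giving ρ ≥ (15/17)^(1/4) ≈ 0.969.

0.969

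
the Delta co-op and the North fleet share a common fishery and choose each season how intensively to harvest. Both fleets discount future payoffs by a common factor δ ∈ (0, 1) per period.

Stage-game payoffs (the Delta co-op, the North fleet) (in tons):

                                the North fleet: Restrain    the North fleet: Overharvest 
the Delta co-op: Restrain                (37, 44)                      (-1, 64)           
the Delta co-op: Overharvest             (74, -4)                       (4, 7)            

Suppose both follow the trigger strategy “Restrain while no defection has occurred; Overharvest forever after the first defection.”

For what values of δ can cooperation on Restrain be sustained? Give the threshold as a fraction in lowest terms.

37/70

the Delta co-op: cooperation gives 37 each period; deviation gives 74 once then 4 forever.
  37/(1−δ) ≥ 74 + 4δ/(1−δ) ⇒ δ ≥ 37/70.
the North fleet: cooperation gives 44 each period; deviation gives 64 once then 7 forever.
  δ ≥ 20/57.
Both must hold, so the binding constraint is the Delta co-op's: δ ≥ 37/70.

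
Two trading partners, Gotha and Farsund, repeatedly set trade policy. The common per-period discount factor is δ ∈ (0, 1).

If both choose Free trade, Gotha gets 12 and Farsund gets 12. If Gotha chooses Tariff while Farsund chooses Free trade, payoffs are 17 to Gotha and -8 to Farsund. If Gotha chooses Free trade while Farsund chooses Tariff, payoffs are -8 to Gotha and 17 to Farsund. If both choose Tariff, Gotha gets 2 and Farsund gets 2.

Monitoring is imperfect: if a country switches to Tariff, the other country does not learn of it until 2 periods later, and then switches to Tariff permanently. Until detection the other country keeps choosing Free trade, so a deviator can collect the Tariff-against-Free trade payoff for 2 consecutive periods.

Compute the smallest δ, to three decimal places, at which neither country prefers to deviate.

0.577

Deviating for the 2 undetected periods gains 17−12 = 5 per period over cooperation, then loses 12−2 = 10 per period forever once punishment starts.
Gain: 5(1 + δ + … + δ^1); loss: 10·δ^2/(1−δ).
No profitable deviation ⇔ 5(1−δ^2) ≤ 10·δ^2, i.e. δ^2 ≥ 5/(5+10) = 1/3.
Hence δ ≥ (1/3)^(1/2) ≈ 0.577.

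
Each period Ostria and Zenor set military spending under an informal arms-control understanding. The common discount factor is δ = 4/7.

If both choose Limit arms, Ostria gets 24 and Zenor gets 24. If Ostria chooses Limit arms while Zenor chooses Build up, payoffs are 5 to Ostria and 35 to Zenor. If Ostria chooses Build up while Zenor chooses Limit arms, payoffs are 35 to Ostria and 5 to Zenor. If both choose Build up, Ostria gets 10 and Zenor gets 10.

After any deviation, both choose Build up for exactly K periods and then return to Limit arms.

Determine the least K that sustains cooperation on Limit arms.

IC: δ(1−δ^K)/(1−δ) ≥ (35−24)/(24−10) = 11/14.
With δ = 4/7: need 1 − δ^K ≥ 11/14·(1−4/7)/(4/7), i.e. δ^K ≤ 0.4107.
Since (4/7)^1 = 0.5714 and (4/7)^2 = 0.3265, the smallest such K is 2.

2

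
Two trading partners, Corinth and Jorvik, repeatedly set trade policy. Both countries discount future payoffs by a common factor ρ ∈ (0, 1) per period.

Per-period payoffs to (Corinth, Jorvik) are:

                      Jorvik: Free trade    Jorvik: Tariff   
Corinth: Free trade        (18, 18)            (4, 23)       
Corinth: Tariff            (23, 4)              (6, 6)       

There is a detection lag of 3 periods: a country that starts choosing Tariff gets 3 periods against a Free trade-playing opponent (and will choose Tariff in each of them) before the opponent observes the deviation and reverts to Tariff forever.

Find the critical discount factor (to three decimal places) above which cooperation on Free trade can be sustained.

0.665

A deviator earns 23 for 3 periods, then 6 forever; cooperating earns 18 forever. Multiplying the IC by (1−ρ):
18 ≥ 23(1−ρ^3) + 6ρ^3, so 17·ρ^3 ≥ 5 and ρ^3 ≥ 5/17.
ρ ≥ (5/17)^(1/3) ≈ 0.665.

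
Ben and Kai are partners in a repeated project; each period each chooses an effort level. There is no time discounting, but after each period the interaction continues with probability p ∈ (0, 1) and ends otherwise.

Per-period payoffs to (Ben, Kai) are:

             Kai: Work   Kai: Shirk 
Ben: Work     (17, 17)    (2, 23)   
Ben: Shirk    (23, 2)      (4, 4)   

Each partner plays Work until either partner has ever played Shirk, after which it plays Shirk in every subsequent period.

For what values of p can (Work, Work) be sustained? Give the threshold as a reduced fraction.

6/19

With no time discounting, the continuation probability p plays the role of the discount factor.
Grim-trigger IC: 17/(1−p) ≥ 23 + 4p/(1−p) ⇒ p ≥ (23−17)/(23−4) = 6/19.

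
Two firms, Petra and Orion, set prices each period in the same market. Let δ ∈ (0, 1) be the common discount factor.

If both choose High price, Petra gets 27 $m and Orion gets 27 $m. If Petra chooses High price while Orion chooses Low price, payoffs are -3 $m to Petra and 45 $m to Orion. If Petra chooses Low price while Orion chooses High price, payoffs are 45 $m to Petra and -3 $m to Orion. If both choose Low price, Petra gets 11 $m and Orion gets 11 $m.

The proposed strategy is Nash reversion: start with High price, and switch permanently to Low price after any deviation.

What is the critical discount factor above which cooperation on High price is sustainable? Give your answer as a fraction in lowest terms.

9/17

One-period gain from deviating is 45 − 27 = 18. The loss is 27 − 11 = 16 in every subsequent period, with present value 16·δ/(1−δ).
Deviation is unprofitable when 16·δ/(1−δ) ≥ 18, i.e. δ/(1−δ) ≥ 9/8.
Equivalently δ ≥ 18/(18+16) = 9/17.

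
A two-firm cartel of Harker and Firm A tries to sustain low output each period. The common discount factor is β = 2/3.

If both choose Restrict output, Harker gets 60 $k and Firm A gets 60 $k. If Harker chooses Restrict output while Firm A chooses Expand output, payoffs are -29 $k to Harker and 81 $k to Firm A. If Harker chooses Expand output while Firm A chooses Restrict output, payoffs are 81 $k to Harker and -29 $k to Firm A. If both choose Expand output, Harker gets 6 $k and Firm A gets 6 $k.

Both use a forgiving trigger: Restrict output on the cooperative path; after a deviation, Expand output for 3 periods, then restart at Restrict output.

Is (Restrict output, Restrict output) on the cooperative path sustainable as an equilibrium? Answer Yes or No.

Yes

Comparing payoff streams over the 4 periods until play realigns: cooperate → 60(1+β+…+β^3); deviate → 81 + 6(β+…+β^3).
Cooperation is sustained iff (60−6)(β+…+β^3) ≥ 81−60.
β+…+β^3 = 2/3·(1−(2/3)^3)/(1−2/3) = 1.4074, and (81−60)/(60−6) = 0.3889.
1.4074 ≥ 0.3889, so cooperation is sustainable.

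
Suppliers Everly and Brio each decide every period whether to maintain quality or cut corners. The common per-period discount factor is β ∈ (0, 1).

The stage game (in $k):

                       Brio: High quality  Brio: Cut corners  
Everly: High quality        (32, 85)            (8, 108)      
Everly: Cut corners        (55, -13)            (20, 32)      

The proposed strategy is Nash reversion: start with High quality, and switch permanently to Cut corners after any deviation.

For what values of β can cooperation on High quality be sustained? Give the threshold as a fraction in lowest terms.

23/35

Everly's threshold: (55−32)/(55−20) = 23/35.
Brio's threshold: (108−85)/(108−32) = 23/76.
23/35 > 23/76, so Everly binds and β* = 23/35.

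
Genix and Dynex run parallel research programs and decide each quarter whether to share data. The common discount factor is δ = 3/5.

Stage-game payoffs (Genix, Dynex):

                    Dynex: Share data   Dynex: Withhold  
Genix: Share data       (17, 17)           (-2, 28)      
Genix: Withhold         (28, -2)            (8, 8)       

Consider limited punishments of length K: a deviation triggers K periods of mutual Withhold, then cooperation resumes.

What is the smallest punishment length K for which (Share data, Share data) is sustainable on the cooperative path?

4

Need Σ_{k=1}^{K} δ^k ≥ (28−17)/(17−8) = 1.2222 at δ = 3/5.
At K = 3 the sum is 1.1760 < 1.2222; at K = 4 it is 1.3056 ≥ 1.2222.
So the minimum punishment length is K = 4.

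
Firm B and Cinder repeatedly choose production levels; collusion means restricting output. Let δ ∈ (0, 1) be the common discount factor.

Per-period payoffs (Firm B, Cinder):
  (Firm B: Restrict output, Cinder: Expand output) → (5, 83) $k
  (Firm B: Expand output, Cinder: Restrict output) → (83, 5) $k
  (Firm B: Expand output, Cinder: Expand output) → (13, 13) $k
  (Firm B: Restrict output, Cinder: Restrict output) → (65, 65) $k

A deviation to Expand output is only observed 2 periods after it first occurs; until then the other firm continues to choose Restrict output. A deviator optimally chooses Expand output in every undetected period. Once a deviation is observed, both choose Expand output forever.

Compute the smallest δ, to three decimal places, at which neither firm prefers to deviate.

0.507

Deviating for the 2 undetected periods gains 83−65 = 18 per period over cooperation, then loses 65−13 = 52 per period forever once punishment starts.
Gain: 18(1 + δ + … + δ^1); loss: 52·δ^2/(1−δ).
No profitable deviation ⇔ 18(1−δ^2) ≤ 52·δ^2, i.e. δ^2 ≥ 18/(18+52) = 9/35.
Hence δ ≥ (9/35)^(1/2) ≈ 0.507.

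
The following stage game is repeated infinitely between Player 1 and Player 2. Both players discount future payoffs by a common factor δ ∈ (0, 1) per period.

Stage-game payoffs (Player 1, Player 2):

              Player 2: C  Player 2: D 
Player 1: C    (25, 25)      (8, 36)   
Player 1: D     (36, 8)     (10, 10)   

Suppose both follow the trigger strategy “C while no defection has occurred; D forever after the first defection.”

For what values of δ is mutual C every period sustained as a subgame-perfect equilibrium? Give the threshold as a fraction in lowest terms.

Under grim trigger the critical discount factor is (T−C)/(T−P) with T = 36, C = 25, P = 10.
δ* = (36−25)/(36−10) = 11/26.

11/26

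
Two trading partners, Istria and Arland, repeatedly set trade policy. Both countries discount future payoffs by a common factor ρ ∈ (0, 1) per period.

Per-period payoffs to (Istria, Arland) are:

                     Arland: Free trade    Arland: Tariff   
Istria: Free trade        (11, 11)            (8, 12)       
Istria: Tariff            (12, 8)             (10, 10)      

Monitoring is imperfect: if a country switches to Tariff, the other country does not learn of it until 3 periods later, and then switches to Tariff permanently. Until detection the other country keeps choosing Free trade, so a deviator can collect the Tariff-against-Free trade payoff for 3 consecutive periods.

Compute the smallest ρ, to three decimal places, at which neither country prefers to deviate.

The best deviation is to choose Tariff for all 3 undetected periods, earning 12 each, then 10 forever once detected.
Deviation value: 12(1−ρ^3)/(1−ρ) + 10ρ^3/(1−ρ); cooperation value: 11/(1−ρ).
IC: 11 ≥ 12(1−ρ^3) + 10ρ^3 = 12 − 2ρ^3.
So ρ^3 ≥ 1/2, giving ρ ≥ (1/2)^(1/3) ≈ 0.794.

0.794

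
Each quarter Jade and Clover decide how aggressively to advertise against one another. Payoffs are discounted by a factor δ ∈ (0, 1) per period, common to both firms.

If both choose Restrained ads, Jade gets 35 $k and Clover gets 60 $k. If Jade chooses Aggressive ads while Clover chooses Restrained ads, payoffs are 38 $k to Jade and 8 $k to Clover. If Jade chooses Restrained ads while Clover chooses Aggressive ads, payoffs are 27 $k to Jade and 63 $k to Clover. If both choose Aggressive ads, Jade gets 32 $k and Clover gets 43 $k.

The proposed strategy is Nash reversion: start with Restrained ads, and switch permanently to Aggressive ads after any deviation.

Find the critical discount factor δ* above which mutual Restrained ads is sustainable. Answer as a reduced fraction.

1/2

Jade's threshold: (38−35)/(38−32) = 1/2.
Clover's threshold: (63−60)/(63−43) = 3/20.
1/2 > 3/20, so Jade binds and δ* = 1/2.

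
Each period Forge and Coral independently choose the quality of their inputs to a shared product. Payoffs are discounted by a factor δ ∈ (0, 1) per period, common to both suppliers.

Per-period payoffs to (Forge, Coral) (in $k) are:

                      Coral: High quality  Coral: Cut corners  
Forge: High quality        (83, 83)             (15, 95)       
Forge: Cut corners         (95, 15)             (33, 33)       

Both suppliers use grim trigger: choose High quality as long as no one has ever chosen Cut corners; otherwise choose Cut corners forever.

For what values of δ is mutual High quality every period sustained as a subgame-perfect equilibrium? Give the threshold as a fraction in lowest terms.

6/31

Under grim trigger the critical discount factor is (T−C)/(T−P) with T = 95, C = 83, P = 33.
δ* = (95−83)/(95−33) = 12/62 = 6/31.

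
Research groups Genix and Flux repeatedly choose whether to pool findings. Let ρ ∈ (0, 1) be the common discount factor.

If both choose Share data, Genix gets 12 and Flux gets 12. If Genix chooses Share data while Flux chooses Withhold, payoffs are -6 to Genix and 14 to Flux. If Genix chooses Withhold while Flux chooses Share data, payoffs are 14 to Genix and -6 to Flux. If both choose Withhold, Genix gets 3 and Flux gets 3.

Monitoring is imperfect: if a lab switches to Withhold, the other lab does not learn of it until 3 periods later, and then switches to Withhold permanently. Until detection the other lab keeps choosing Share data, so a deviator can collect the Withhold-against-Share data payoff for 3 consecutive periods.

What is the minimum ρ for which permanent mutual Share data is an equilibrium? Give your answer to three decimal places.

0.567

Deviating for the 3 undetected periods gains 14−12 = 2 per period over cooperation, then loses 12−3 = 9 per period forever once punishment starts.
Gain: 2(1 + ρ + … + ρ^2); loss: 9·ρ^3/(1−ρ).
No profitable deviation ⇔ 2(1−ρ^3) ≤ 9·ρ^3, i.e. ρ^3 ≥ 2/(2+9) = 2/11.
Hence ρ ≥ (2/11)^(1/3) ≈ 0.567.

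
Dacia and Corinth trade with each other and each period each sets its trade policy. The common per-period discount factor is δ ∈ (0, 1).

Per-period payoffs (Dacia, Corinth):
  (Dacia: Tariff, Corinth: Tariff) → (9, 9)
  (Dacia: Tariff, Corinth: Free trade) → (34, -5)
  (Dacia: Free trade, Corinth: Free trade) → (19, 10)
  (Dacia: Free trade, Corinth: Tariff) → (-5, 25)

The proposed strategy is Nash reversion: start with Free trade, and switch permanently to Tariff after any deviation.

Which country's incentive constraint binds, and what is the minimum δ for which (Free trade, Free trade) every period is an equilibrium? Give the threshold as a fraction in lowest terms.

Corinth; δ ≥ 15/16

Dacia's threshold: (34−19)/(34−9) = 3/5.
Corinth's threshold: (25−10)/(25−9) = 15/16.
3/5 < 15/16, so Corinth binds and δ* = 15/16.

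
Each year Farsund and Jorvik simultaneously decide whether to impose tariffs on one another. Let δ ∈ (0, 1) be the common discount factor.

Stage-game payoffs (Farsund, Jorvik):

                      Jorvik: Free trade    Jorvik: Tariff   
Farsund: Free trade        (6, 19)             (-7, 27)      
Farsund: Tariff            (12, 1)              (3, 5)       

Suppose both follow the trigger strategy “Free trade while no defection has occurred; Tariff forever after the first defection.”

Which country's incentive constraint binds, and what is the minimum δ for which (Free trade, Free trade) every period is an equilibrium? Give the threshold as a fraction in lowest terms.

Farsund; δ ≥ 2/3

For Farsund: deviation gain 12−6 = 6, per-period punishment loss 6−3 = 3. IC gives δ ≥ 6/9 = 2/3.
For Jorvik: gain 8, loss 14 per period, so δ ≥ 8/22 = 4/11.
The tighter constraint is Farsund's, so cooperation needs δ ≥ 2/3.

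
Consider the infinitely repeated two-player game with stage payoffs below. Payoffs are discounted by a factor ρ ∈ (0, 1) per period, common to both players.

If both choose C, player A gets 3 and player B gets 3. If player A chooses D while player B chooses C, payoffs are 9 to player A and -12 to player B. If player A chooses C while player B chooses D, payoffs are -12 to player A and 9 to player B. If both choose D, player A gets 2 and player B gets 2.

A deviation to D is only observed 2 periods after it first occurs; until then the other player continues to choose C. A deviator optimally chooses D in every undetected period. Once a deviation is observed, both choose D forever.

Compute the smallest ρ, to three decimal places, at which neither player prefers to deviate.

A deviator earns 9 for 2 periods, then 2 forever; cooperating earns 3 forever. Multiplying the IC by (1−ρ):
3 ≥ 9(1−ρ^2) + 2ρ^2, so 7·ρ^2 ≥ 6 and ρ^2 ≥ 6/7.
ρ ≥ (6/7)^(1/2) ≈ 0.926.

0.926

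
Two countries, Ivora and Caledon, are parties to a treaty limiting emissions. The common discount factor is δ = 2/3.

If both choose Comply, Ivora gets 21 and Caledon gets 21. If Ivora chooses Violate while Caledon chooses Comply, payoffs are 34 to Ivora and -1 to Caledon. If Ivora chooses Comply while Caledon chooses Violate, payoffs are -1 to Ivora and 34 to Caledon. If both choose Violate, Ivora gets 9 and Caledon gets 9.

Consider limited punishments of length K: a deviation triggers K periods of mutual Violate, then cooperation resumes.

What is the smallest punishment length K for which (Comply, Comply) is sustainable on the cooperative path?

IC: δ(1−δ^K)/(1−δ) ≥ (34−21)/(21−9) = 13/12.
With δ = 2/3: need 1 − δ^K ≥ 13/12·(1−2/3)/(2/3), i.e. δ^K ≤ 0.4583.
Since (2/3)^1 = 0.6667 and (2/3)^2 = 0.4444, the smallest such K is 2.

2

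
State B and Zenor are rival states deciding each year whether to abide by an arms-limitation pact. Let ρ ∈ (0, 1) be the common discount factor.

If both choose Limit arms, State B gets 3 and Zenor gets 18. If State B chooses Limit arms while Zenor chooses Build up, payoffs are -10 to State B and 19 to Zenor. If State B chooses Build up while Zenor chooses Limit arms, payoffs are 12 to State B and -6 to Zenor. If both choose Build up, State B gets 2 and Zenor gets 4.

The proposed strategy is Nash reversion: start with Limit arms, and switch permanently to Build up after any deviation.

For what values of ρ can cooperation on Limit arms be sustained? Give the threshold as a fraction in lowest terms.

9/10

State B's threshold: (12−3)/(12−2) = 9/10.
Zenor's threshold: (19−18)/(19−4) = 1/15.
9/10 > 1/15, so State B binds and ρ* = 9/10.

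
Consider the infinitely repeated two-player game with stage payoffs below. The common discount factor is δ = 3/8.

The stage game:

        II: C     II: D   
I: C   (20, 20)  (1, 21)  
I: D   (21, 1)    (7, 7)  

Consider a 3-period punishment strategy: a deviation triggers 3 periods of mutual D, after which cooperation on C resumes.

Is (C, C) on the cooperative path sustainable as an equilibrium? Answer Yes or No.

Comparing payoff streams over the 4 periods until play realigns: cooperate → 20(1+δ+…+δ^3); deviate → 21 + 7(δ+…+δ^3).
Cooperation is sustained iff (20−7)(δ+…+δ^3) ≥ 21−20.
δ+…+δ^3 = 3/8·(1−(3/8)^3)/(1−3/8) = 0.5684, and (21−20)/(20−7) = 0.0769.
0.5684 ≥ 0.0769, so cooperation is sustainable.

Yes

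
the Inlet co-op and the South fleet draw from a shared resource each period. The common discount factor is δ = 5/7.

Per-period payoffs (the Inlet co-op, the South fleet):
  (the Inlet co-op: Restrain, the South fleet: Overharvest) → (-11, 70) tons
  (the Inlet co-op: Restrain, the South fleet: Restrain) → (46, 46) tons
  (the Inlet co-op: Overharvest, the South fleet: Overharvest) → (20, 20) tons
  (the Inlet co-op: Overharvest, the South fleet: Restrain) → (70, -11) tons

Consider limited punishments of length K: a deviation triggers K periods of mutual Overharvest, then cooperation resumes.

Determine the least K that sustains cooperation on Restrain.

2

IC: δ(1−δ^K)/(1−δ) ≥ (70−46)/(46−20) = 12/13.
With δ = 5/7: need 1 − δ^K ≥ 12/13·(1−5/7)/(5/7), i.e. δ^K ≤ 0.6308.
Since (5/7)^1 = 0.7143 and (5/7)^2 = 0.5102, the smallest such K is 2.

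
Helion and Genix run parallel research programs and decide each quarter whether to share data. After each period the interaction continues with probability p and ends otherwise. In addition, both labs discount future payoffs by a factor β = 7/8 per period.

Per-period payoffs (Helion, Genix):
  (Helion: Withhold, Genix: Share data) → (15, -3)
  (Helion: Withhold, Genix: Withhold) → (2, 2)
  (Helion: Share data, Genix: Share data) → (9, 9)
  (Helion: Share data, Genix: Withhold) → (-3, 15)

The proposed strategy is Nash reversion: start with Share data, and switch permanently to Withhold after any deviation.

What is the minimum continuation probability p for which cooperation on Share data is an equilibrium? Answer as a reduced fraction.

Expected continuation weight on next period's payoff is β·p = 7/8·p, which plays the role of the discount factor.
Cooperation requires 7/8·p ≥ (15−9)/(15−2) = 6/13, hence p ≥ 48/91.

48/91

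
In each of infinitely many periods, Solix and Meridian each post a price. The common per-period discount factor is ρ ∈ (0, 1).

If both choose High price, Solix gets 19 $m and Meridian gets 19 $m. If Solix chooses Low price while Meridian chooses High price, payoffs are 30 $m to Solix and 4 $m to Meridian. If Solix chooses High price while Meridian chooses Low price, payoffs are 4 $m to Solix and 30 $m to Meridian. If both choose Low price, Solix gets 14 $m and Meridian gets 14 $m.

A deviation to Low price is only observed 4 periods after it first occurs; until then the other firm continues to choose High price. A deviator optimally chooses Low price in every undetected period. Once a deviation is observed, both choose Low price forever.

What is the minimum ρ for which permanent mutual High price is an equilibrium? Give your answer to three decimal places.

0.911

Deviating for the 4 undetected periods gains 30−19 = 11 per period over cooperation, then loses 19−14 = 5 per period forever once punishment starts.
Gain: 11(1 + ρ + … + ρ^3); loss: 5·ρ^4/(1−ρ).
No profitable deviation ⇔ 11(1−ρ^4) ≤ 5·ρ^4, i.e. ρ^4 ≥ 11/(11+5) = 11/16.
Hence ρ ≥ (11/16)^(1/4) ≈ 0.911.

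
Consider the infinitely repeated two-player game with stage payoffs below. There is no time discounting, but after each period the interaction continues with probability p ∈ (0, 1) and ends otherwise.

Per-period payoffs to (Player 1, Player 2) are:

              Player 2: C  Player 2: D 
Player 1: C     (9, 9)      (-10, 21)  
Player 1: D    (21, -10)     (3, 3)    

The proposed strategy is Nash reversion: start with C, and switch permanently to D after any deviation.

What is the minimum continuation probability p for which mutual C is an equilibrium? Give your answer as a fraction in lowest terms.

2/3

Expected cooperation value is 9 + p·9 + p²·9 + … = 9/(1−p); deviation gives 21 + p·3/(1−p).
9 ≥ 21(1−p) + 3p ⇒ 18p ≥ 12 ⇒ p ≥ 12/18 = 2/3.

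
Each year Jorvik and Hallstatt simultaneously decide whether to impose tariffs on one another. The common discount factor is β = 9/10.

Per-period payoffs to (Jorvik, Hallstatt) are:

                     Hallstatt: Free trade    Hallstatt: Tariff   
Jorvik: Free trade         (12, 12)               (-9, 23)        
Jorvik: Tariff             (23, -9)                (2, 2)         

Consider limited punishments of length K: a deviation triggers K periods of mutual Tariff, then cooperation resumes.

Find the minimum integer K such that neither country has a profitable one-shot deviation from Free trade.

2

No profitable deviation requires (12−2)(β+…+β^K) ≥ 23−12, i.e. β+…+β^K ≥ 11/10 ≈ 1.1000.
With β = 9/10, the partial sums are K=1: 0.9000, K=2: 1.7100.
K = 2 is the first length at which the sum reaches 1.1000.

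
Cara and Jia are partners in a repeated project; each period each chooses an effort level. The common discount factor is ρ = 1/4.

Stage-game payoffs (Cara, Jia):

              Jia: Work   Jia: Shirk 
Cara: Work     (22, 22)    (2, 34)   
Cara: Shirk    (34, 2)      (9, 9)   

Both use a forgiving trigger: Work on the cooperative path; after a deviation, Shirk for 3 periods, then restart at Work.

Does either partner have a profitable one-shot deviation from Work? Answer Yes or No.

Yes

A one-shot deviation gives 34 now, then 9 for 3 periods, then back to 22.
Gain from deviating: (34−22) today; loss: (22−9) in each of the next 3 periods.
No-deviation condition: (22−9)(ρ+…+ρ^3) ≥ 34−22, i.e. ρ+…+ρ^3 ≥ 12/13.
At ρ = 1/4: ρ+…+ρ^3 = 0.3281 < 0.9231.
So cooperation is not sustainable.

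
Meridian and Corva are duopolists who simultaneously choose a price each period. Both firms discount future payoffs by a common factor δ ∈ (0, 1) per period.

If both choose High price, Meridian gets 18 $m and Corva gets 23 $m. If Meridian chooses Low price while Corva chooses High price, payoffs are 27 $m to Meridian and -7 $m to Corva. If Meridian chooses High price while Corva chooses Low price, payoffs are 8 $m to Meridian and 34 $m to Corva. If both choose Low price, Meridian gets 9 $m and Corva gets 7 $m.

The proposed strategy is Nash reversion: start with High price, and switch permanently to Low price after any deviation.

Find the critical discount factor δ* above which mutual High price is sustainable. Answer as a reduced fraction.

1/2

For Meridian: deviation gain 27−18 = 9, per-period punishment loss 18−9 = 9. IC gives δ ≥ 9/18 = 1/2.
For Corva: gain 11, loss 16 per period, so δ ≥ 11/27.
The tighter constraint is Meridian's, so cooperation needs δ ≥ 1/2.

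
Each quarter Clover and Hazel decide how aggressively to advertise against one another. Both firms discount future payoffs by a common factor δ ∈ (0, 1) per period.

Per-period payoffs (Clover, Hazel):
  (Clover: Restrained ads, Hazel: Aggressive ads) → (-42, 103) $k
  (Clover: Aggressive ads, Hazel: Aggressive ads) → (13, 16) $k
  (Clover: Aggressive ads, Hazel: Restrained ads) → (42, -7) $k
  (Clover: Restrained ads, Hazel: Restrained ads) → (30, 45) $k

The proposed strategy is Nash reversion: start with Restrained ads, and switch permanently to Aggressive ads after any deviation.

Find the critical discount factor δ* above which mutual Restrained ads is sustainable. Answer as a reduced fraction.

2/3

For Clover: deviation gain 42−30 = 12, per-period punishment loss 30−13 = 17. IC gives δ ≥ 12/29.
For Hazel: gain 58, loss 29 per period, so δ ≥ 58/87 = 2/3.
The tighter constraint is Hazel's, so cooperation needs δ ≥ 2/3.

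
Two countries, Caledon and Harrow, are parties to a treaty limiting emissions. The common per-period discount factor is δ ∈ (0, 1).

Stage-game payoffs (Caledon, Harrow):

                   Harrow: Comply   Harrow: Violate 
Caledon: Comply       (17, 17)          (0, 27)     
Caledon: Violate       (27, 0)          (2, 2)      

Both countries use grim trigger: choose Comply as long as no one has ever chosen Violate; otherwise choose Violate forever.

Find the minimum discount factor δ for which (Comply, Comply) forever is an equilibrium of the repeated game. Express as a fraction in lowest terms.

2/5

One-period gain from deviating is 27 − 17 = 10. The loss is 17 − 2 = 15 in every subsequent period, with present value 15·δ/(1−δ).
Deviation is unprofitable when 15·δ/(1−δ) ≥ 10, i.e. δ/(1−δ) ≥ 2/3.
Equivalently δ ≥ 10/(10+15) = 2/5.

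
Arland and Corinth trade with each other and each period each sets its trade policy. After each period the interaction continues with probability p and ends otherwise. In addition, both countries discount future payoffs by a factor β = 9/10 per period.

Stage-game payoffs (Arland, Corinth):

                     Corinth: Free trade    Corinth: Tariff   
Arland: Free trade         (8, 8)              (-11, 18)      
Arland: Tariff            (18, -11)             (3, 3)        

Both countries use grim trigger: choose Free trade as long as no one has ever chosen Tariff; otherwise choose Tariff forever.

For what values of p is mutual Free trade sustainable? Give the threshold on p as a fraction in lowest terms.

20/27

With continuation probability p and discount β, the effective per-period discount factor is βp.
Grim-trigger IC: βp ≥ (18−8)/(18−3) = 2/3.
So p ≥ (2/3)/(9/10) = 20/27.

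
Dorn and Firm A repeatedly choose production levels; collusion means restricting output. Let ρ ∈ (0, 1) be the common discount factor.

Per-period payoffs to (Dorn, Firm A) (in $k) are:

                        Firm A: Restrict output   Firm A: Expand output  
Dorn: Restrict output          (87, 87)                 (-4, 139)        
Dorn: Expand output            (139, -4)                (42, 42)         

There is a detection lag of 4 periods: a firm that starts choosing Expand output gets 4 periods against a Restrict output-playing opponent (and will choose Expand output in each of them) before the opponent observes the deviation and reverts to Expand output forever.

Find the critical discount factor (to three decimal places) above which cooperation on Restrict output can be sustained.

0.856

Deviating for the 4 undetected periods gains 139−87 = 52 per period over cooperation, then loses 87−42 = 45 per period forever once punishment starts.
Gain: 52(1 + ρ + … + ρ^3); loss: 45·ρ^4/(1−ρ).
No profitable deviation ⇔ 52(1−ρ^4) ≤ 45·ρ^4, i.e. ρ^4 ≥ 52/(52+45) = 52/97.
Hence ρ ≥ (52/97)^(1/4) ≈ 0.856.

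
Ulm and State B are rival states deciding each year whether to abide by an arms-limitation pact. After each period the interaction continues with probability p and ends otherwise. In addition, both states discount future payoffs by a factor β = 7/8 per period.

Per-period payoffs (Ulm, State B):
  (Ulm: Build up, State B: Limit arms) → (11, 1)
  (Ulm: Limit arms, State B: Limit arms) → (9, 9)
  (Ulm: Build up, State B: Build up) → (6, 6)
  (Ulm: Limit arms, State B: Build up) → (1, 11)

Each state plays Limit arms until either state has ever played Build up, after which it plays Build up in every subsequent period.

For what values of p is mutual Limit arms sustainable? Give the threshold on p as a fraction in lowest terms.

16/35

Expected continuation weight on next period's payoff is β·p = 7/8·p, which plays the role of the discount factor.
Cooperation requires 7/8·p ≥ (11−9)/(11−6) = 2/5, hence p ≥ 16/35.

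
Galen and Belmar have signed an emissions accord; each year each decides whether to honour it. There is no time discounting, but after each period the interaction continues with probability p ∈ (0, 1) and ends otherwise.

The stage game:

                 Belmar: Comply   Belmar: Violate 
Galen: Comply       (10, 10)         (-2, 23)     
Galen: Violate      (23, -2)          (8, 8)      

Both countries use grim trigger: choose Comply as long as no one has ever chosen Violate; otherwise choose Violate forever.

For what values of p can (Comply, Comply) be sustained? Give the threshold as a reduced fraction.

Expected cooperation value is 10 + p·10 + p²·10 + … = 10/(1−p); deviation gives 23 + p·8/(1−p).
10 ≥ 23(1−p) + 8p ⇒ 15p ≥ 13 ⇒ p ≥ 13/15.

13/15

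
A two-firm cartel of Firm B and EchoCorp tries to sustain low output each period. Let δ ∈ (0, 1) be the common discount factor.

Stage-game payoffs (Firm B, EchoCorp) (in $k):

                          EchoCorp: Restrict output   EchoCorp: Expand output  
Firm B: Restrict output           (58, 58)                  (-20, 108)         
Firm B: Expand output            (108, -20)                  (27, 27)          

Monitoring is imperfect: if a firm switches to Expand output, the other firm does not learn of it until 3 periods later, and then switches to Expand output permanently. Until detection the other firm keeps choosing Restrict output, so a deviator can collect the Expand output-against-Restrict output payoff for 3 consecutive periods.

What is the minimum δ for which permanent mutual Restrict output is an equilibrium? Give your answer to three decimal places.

Deviating for the 3 undetected periods gains 108−58 = 50 per period over cooperation, then loses 58−27 = 31 per period forever once punishment starts.
Gain: 50(1 + δ + … + δ^2); loss: 31·δ^3/(1−δ).
No profitable deviation ⇔ 50(1−δ^3) ≤ 31·δ^3, i.e. δ^3 ≥ 50/(50+31) = 50/81.
Hence δ ≥ (50/81)^(1/3) ≈ 0.851.

0.851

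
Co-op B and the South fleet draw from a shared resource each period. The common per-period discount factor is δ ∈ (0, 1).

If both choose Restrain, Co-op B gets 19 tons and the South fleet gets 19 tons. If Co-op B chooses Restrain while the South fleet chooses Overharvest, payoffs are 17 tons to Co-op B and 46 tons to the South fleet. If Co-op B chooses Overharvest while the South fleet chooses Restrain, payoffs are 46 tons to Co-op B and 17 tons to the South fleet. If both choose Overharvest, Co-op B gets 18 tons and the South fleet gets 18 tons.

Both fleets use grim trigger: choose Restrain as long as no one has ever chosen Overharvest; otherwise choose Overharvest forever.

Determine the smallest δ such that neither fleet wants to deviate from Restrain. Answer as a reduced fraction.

27/28

One-period gain from deviating is 46 − 19 = 27. The loss is 19 − 18 = 1 in every subsequent period, with present value 1·δ/(1−δ).
Deviation is unprofitable when 1·δ/(1−δ) ≥ 27, i.e. δ/(1−δ) ≥ 27.
Equivalently δ ≥ 27/(27+1) = 27/28.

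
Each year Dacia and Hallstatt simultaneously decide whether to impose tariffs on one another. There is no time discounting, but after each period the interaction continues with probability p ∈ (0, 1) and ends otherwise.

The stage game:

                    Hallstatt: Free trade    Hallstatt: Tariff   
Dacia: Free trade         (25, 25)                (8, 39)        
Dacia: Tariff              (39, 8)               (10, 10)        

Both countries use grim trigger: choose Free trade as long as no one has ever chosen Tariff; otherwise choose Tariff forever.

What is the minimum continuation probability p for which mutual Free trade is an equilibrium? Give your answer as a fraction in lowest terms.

14/29

With no time discounting, the continuation probability p plays the role of the discount factor.
Grim-trigger IC: 25/(1−p) ≥ 39 + 10p/(1−p) ⇒ p ≥ (39−25)/(39−10) = 14/29.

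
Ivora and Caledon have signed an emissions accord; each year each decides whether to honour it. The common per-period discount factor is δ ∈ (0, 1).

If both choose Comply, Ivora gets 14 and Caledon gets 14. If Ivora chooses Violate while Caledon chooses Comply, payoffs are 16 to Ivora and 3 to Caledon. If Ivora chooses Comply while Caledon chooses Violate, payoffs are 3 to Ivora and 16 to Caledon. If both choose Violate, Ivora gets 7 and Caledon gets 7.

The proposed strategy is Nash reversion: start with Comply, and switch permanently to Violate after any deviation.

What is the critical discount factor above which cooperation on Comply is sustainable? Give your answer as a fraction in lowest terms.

One-period gain from deviating is 16 − 14 = 2. The loss is 14 − 7 = 7 in every subsequent period, with present value 7·δ/(1−δ).
Deviation is unprofitable when 7·δ/(1−δ) ≥ 2, i.e. δ/(1−δ) ≥ 2/7.
Equivalently δ ≥ 2/(2+7) = 2/9.

2/9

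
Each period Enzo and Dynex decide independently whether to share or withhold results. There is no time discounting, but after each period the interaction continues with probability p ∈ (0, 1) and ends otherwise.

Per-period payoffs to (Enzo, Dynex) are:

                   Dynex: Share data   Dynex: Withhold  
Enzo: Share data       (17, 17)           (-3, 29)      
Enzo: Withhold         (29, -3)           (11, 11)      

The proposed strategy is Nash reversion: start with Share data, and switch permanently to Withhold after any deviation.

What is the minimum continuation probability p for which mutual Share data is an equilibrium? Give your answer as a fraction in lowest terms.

With no time discounting, the continuation probability p plays the role of the discount factor.
Grim-trigger IC: 17/(1−p) ≥ 29 + 11p/(1−p) ⇒ p ≥ (29−17)/(29−11) = 2/3.

2/3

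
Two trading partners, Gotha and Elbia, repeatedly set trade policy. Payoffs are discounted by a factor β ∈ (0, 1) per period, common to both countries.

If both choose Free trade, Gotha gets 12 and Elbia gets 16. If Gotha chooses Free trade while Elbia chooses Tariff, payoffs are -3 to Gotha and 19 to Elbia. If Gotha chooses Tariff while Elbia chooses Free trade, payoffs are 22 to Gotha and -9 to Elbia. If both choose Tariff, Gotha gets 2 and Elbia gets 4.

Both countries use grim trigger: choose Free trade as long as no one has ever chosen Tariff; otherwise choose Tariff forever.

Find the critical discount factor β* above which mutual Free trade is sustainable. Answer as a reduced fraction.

1/2

Gotha: cooperation gives 12 each period; deviation gives 22 once then 2 forever.
  12/(1−β) ≥ 22 + 2β/(1−β) ⇒ β ≥ 10/20 = 1/2.
Elbia: cooperation gives 16 each period; deviation gives 19 once then 4 forever.
  β ≥ 3/15 = 1/5.
Both must hold, so the binding constraint is Gotha's: β ≥ 1/2.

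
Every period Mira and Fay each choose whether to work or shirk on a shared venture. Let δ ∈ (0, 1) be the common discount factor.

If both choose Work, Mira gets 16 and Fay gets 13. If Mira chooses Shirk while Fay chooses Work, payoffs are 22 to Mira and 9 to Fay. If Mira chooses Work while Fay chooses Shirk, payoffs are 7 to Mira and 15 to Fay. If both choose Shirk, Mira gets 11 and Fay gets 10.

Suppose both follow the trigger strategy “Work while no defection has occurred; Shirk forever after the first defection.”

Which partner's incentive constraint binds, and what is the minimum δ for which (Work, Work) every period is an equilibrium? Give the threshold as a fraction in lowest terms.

For Mira: deviation gain 22−16 = 6, per-period punishment loss 16−11 = 5. IC gives δ ≥ 6/11.
For Fay: gain 2, loss 3 per period, so δ ≥ 2/5.
The tighter constraint is Mira's, so cooperation needs δ ≥ 6/11.

Mira; δ ≥ 6/11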